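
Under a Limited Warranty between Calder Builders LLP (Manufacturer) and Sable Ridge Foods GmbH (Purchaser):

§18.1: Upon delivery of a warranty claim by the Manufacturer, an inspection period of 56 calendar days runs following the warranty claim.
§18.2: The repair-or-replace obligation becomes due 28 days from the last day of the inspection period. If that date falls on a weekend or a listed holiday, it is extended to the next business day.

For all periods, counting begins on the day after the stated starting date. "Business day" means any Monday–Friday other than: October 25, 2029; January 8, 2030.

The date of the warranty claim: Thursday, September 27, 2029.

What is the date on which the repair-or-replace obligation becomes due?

December 20, 2029

The last day of the inspection period: September 27, 2029 + 56 days = November 22, 2029.
The date on which the repair-or-replace obligation becomes due: 28 calendar days after November 22, 2029 is December 20, 2029. December 20, 2029 is a Thursday and is not a listed holiday, so no roll-forward applies.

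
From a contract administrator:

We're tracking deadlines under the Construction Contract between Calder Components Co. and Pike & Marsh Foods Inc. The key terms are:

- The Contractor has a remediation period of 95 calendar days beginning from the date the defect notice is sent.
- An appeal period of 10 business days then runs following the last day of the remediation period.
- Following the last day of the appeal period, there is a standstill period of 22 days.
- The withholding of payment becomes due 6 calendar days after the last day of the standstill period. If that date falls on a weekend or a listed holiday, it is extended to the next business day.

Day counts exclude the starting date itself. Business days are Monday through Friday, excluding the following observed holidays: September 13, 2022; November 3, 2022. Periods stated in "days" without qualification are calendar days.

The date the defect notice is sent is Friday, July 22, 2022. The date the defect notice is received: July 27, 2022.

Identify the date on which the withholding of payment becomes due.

December 7, 2022

The last day of the remediation period: 95 calendar days after July 22, 2022 is October 25, 2022.
The last day of the appeal period: counting 10 business days from Tuesday, October 25, 2022 (Oct 26, Oct 27, Oct 28, Oct 31, Nov 1, Nov 2, Nov 4, Nov 7, Nov 8, Nov 9, skipping weekends and the listed holiday on Nov 3) reaches Wednesday, November 9, 2022.
The last day of the standstill period: November 9, 2022 + 22 days = December 1, 2022.
The date on which the withholding of payment becomes due: December 1, 2022 + 6 days = December 7, 2022. December 7, 2022 is a Wednesday and is not a listed holiday, so no roll-forward applies.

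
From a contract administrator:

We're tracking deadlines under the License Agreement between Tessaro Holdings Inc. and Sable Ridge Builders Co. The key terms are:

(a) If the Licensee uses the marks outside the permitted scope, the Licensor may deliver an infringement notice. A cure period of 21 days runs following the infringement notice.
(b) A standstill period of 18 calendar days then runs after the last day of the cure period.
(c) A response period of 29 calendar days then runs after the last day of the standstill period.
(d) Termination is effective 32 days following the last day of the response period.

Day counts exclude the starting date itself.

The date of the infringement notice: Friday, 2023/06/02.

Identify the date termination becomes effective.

2023/09/10

The last day of the cure period: 2023/06/02 + 21 days = 2023/06/23.
The last day of the standstill period: 2023/06/23 + 18 days = 2023/07/11.
The last day of the response period: 29 calendar days after 2023/07/11 is 2023/08/09.
The date termination becomes effective: 32 calendar days after 2023/08/09 is 2023/09/10.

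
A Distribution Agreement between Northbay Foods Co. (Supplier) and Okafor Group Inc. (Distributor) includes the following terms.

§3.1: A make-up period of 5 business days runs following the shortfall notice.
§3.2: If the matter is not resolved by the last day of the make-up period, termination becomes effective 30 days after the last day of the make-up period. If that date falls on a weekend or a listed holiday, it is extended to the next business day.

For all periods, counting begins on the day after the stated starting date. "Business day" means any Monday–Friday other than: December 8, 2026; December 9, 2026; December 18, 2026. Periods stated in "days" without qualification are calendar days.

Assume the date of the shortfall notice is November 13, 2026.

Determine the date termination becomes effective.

December 21, 2026

The last day of the make-up period: counting 5 business days from Friday, November 13, 2026 (Nov 16, Nov 17, Nov 18, Nov 19, Nov 20, skipping weekends) reaches Friday, November 20, 2026.
The date termination becomes effective: November 20, 2026 + 30 days = December 20, 2026. That falls on a Sunday, so it rolls to the next business day, Monday, December 21, 2026.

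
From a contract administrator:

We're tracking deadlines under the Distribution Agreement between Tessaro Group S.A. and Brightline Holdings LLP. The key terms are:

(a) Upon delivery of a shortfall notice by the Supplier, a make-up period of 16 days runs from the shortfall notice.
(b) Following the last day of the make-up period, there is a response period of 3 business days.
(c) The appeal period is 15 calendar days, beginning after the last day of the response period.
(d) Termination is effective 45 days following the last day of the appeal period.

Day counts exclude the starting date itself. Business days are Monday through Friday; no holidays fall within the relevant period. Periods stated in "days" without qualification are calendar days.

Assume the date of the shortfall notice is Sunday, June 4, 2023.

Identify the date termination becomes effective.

August 22, 2023

The last day of the make-up period: June 4, 2023 + 16 days = June 20, 2023.
The last day of the response period: 3 business days after Tuesday, June 20, 2023, skipping weekends — Jun 21, Jun 22, Jun 23 — lands on Friday, June 23, 2023.
Adding 15 calendar days to June 23, 2023 gives July 8, 2023, which is the last day of the appeal period.
The date termination becomes effective: July 8, 2023 + 45 days = August 22, 2023.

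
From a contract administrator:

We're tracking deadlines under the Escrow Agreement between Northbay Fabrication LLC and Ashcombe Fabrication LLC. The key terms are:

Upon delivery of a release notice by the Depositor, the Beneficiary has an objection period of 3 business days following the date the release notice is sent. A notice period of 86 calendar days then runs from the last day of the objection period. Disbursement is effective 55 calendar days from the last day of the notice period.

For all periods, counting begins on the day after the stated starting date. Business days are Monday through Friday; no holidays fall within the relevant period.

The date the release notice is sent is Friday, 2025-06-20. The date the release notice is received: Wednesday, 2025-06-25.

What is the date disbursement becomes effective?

2025-11-13

The last day of the objection period: 3 business days after Friday, 2025-06-20, skipping weekends — Jun 23, Jun 24, Jun 25 — lands on Wednesday, 2025-06-25.
The last day of the notice period: 2025-06-25 + 86 days = 2025-09-19.
The date disbursement becomes effective: 55 calendar days after 2025-09-19 is 2025-11-13.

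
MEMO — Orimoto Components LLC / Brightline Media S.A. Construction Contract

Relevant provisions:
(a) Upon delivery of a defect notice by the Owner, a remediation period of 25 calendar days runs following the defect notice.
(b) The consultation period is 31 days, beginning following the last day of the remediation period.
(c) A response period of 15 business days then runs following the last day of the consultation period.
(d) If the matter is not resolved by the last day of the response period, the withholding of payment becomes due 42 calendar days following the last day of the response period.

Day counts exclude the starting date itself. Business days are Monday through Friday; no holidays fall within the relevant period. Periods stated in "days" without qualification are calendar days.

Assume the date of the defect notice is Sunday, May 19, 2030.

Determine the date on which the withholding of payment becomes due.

Sep 13, 2030

The last day of the remediation period: May 19, 2030 + 25 days = Jun 13, 2030.
The last day of the consultation period: Jun 13, 2030 + 31 days = Jul 14, 2030.
From Sunday, Jul 14, 2030, 15 business days (Jul 15, Jul 16, Jul 17, Jul 18, …, Jul 31, Aug 1, Aug 2, skipping weekends) brings us to Friday, Aug 2, 2030, which is the last day of the response period.
Adding 42 calendar days to Aug 2, 2030 gives Sep 13, 2030, which is the date on which the withholding of payment becomes due.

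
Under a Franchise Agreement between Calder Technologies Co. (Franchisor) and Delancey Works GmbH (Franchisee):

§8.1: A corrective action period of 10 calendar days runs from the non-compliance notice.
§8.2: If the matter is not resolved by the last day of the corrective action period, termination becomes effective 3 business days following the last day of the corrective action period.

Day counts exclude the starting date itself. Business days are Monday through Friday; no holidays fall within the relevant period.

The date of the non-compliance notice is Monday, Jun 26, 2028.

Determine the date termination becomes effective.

The last day of the corrective action period: 10 calendar days after Jun 26, 2028 is Jul 6, 2028.
The date termination becomes effective: counting 3 business days from Thursday, Jul 6, 2028 (Jul 7, Jul 10, Jul 11, skipping weekends) reaches Tuesday, Jul 11, 2028.

Jul 11, 2028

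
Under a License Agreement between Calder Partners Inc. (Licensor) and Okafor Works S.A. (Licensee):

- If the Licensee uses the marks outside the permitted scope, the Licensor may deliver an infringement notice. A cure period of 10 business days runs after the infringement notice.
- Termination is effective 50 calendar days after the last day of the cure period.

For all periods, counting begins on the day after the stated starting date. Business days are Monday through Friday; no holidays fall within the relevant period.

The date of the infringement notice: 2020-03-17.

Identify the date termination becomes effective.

The last day of the cure period: counting 10 business days from Tuesday, 2020-03-17 (Mar 18, Mar 19, Mar 20, Mar 23, Mar 24, Mar 25, Mar 26, Mar 27, Mar 30, Mar 31, skipping weekends) reaches Tuesday, 2020-03-31.
The date termination becomes effective: 50 calendar days after 2020-03-31 is 2020-05-20.

2020-05-20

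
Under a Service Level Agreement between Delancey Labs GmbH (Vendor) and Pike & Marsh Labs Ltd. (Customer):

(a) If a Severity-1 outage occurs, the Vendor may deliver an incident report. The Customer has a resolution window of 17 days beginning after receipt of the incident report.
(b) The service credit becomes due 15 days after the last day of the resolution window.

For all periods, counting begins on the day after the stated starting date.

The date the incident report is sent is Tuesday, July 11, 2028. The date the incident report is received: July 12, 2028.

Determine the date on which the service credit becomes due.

The last day of the resolution window: 17 calendar days after July 12, 2028 is July 29, 2028.
The date on which the service credit becomes due: July 29, 2028 + 15 days = August 13, 2028.

August 13, 2028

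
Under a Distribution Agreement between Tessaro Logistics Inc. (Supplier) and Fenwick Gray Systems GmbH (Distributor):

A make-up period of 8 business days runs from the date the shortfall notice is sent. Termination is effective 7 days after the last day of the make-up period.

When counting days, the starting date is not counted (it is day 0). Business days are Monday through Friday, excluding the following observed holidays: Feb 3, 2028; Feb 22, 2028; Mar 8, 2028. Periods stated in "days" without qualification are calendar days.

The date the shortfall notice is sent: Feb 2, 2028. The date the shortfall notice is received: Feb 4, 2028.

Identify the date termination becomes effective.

The last day of the make-up period: 8 business days after Wednesday, Feb 2, 2028, skipping weekends and the listed holiday on Feb 3 — Feb 4, Feb 7, Feb 8, Feb 9, Feb 10, Feb 11, Feb 14, Feb 15 — lands on Tuesday, Feb 15, 2028.
The date termination becomes effective: 7 calendar days after Feb 15, 2028 is Feb 22, 2028.

Feb 22, 2028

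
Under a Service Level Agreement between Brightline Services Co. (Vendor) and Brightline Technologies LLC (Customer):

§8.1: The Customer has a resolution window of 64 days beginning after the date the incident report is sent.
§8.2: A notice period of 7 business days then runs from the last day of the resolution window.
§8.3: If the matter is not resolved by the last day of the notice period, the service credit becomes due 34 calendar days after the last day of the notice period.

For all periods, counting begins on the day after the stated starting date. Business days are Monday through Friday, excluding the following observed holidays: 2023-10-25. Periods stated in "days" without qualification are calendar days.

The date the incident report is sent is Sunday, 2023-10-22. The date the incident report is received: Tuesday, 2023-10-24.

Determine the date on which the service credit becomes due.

2024-02-06

Adding 64 calendar days to 2023-10-22 gives 2023-12-25, which is the last day of the resolution window.
The last day of the notice period: counting 7 business days from Monday, 2023-12-25 (Dec 26, Dec 27, Dec 28, Dec 29, Jan 1, Jan 2, Jan 3, skipping weekends) reaches Wednesday, 2024-01-03.
The date on which the service credit becomes due: 34 calendar days after 2024-01-03 is 2024-02-06.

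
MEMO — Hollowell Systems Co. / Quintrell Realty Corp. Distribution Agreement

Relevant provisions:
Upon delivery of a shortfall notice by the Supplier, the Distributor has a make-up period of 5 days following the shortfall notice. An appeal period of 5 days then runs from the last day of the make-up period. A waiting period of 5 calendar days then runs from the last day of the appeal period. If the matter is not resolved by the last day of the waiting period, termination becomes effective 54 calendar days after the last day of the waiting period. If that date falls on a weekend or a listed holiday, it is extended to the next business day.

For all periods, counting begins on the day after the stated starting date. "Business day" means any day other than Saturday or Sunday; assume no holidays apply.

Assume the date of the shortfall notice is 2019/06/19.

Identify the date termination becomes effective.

2019/08/27

The last day of the make-up period: 5 calendar days after 2019/06/19 is 2019/06/24.
The last day of the appeal period: 2019/06/24 + 5 days = 2019/06/29.
The last day of the waiting period: 2019/06/29 + 5 days = 2019/07/04.
The date termination becomes effective: 54 calendar days after 2019/07/04 is 2019/08/27. 2019/08/27 is a Tuesday, so no roll-forward applies.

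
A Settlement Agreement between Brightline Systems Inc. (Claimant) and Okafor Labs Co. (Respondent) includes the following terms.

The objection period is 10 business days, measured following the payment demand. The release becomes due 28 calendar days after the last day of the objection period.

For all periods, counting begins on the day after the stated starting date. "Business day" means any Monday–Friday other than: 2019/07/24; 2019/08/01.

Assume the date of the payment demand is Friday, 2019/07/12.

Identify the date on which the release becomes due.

The last day of the objection period: counting 10 business days from Friday, 2019/07/12 (Jul 15, Jul 16, Jul 17, Jul 18, Jul 19, Jul 22, Jul 23, Jul 25, Jul 26, Jul 29, skipping weekends and the listed holiday on Jul 24) reaches Monday, 2019/07/29.
Adding 28 calendar days to 2019/07/29 gives 2019/08/26, which is the date on which the release becomes due.

2019/08/26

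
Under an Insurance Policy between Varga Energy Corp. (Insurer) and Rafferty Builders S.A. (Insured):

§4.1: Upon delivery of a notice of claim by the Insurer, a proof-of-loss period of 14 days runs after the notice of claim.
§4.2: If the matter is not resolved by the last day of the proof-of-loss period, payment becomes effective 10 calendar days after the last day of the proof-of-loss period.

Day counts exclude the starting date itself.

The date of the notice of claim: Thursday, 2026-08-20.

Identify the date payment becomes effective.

2026-09-13

Adding 14 calendar days to 2026-08-20 gives 2026-09-03, which is the last day of the proof-of-loss period.
The date payment becomes effective: 2026-09-03 + 10 days = 2026-09-13.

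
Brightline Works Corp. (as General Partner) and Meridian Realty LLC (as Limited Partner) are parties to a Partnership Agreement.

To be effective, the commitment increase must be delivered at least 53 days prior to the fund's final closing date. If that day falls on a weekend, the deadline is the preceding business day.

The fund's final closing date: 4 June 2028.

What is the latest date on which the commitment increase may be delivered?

12 April 2028

4 June 2028 minus 53 days is 12 April 2028. That is a Wednesday, so no adjustment is needed.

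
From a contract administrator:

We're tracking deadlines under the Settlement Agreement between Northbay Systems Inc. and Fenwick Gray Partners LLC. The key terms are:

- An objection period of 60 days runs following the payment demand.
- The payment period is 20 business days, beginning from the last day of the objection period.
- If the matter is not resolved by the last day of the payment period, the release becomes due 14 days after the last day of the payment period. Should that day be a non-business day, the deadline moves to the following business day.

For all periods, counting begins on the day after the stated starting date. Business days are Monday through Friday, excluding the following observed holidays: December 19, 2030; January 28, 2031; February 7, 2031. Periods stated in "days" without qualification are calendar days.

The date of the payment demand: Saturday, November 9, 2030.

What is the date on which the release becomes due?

The last day of the objection period: 60 calendar days after November 9, 2030 is January 8, 2031.
From Wednesday, January 8, 2031, 20 business days (Jan 9, Jan 10, Jan 13, Jan 14, …, Feb 4, Feb 5, Feb 6, skipping weekends and the listed holiday on Jan 28) brings us to Thursday, February 6, 2031, which is the last day of the payment period.
Adding 14 calendar days to February 6, 2031 gives February 20, 2031, which is the date on which the release becomes due. February 20, 2031 is a Thursday and is not a listed holiday, so no roll-forward applies.

February 20, 2031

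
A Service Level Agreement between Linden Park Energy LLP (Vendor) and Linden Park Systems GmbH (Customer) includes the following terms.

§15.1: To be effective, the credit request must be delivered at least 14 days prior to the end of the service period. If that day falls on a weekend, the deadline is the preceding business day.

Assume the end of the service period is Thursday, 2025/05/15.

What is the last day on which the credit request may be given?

Counting back 14 calendar days from 2025/05/15 gives 2025/05/01. That is a Thursday, so no adjustment is needed.

2025/05/01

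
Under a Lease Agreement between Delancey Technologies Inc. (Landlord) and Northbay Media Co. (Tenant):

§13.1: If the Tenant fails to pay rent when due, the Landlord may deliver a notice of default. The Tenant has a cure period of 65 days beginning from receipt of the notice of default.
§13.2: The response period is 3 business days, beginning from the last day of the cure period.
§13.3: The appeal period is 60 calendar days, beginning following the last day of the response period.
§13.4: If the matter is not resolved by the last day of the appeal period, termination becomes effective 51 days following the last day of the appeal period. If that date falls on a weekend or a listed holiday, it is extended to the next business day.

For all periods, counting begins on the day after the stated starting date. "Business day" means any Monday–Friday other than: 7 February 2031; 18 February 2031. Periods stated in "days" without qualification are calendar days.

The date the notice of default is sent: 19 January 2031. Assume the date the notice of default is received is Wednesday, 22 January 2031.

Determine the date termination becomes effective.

22 July 2031

Adding 65 calendar days to 22 January 2031 gives 28 March 2031, which is the last day of the cure period.
The last day of the response period: 3 business days after Friday, 28 March 2031, skipping weekends — Mar 31, Apr 1, Apr 2 — lands on Wednesday, 2 April 2031.
Adding 60 calendar days to 2 April 2031 gives 1 June 2031, which is the last day of the appeal period.
Adding 51 calendar days to 1 June 2031 gives 22 July 2031, which is the date termination becomes effective. 22 July 2031 is a Tuesday and is not a listed holiday, so no roll-forward applies.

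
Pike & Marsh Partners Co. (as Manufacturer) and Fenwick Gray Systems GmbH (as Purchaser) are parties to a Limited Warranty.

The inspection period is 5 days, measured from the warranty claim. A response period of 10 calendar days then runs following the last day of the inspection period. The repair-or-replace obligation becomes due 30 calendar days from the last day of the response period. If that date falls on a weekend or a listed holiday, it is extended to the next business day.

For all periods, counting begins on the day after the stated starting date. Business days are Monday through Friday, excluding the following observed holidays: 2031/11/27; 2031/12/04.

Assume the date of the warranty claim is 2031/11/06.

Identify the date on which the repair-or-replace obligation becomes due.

2031/12/22

Adding 5 calendar days to 2031/11/06 gives 2031/11/11, which is the last day of the inspection period.
Adding 10 calendar days to 2031/11/11 gives 2031/11/21, which is the last day of the response period.
The date on which the repair-or-replace obligation becomes due: 2031/11/21 + 30 days = 2031/12/21. That falls on a Sunday, so it rolls to the next business day, Monday, 2031/12/22.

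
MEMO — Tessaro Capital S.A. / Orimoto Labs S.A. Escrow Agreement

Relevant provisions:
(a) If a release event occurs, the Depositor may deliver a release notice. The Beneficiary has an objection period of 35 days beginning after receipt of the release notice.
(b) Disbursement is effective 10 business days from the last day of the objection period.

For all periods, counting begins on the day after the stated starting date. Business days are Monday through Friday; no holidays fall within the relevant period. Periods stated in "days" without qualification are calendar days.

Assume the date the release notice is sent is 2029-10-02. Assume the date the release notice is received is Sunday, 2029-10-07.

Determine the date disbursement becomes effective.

2029-11-23

Adding 35 calendar days to 2029-10-07 gives 2029-11-11, which is the last day of the objection period.
The date disbursement becomes effective: counting 10 business days from Sunday, 2029-11-11 (Nov 12, Nov 13, Nov 14, Nov 15, Nov 16, Nov 19, Nov 20, Nov 21, Nov 22, Nov 23, skipping weekends) reaches Friday, 2029-11-23.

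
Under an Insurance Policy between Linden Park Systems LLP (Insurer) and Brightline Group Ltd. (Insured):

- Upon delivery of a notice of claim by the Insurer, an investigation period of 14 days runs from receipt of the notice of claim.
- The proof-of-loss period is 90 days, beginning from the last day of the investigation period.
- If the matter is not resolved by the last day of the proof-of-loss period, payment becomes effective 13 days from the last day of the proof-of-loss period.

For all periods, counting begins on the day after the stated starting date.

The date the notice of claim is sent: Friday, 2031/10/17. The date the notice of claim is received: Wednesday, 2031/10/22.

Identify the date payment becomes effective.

2032/02/16

The last day of the investigation period: 2031/10/22 + 14 days = 2031/11/05.
The last day of the proof-of-loss period: 2031/11/05 + 90 days = 2032/02/03.
Adding 13 calendar days to 2032/02/03 gives 2032/02/16, which is the date payment becomes effective.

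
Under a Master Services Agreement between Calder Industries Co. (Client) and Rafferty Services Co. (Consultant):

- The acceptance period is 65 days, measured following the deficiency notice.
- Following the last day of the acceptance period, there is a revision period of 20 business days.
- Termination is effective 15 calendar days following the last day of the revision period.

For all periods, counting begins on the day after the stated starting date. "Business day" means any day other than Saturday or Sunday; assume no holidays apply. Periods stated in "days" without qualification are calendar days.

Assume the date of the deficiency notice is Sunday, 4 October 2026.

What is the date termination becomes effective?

The last day of the acceptance period: 65 calendar days after 4 October 2026 is 8 December 2026.
From Tuesday, 8 December 2026, 20 business days (Dec 9, Dec 10, Dec 11, Dec 14, …, Jan 1, Jan 4, Jan 5, skipping weekends) brings us to Tuesday, 5 January 2027, which is the last day of the revision period.
The date termination becomes effective: 5 January 2027 + 15 days = 20 January 2027.

20 January 2027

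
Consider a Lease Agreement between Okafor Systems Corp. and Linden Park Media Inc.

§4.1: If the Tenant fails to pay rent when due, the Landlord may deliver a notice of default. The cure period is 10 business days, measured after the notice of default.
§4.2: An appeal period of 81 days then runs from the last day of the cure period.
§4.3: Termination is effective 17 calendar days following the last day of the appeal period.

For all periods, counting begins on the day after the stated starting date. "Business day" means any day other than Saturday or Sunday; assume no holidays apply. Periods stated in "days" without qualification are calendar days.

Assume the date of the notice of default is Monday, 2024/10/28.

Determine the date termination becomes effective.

The last day of the cure period: 10 business days after Monday, 2024/10/28, skipping weekends — Oct 29, Oct 30, Oct 31, Nov 1, Nov 4, Nov 5, Nov 6, Nov 7, Nov 8, Nov 11 — lands on Monday, 2024/11/11.
Adding 81 calendar days to 2024/11/11 gives 2025/01/31, which is the last day of the appeal period.
The date termination becomes effective: 2025/01/31 + 17 days = 2025/02/17.

2025/02/17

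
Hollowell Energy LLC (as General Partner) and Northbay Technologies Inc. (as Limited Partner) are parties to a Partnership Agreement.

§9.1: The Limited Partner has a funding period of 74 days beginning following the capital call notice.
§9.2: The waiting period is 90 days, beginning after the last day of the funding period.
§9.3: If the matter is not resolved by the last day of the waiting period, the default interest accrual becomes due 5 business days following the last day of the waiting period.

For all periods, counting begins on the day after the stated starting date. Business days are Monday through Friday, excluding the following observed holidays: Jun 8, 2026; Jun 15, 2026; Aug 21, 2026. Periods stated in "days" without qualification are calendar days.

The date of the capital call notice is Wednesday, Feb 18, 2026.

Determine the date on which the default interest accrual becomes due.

The last day of the funding period: 74 calendar days after Feb 18, 2026 is May 3, 2026.
Adding 90 calendar days to May 3, 2026 gives Aug 1, 2026, which is the last day of the waiting period.
From Saturday, Aug 1, 2026, 5 business days (Aug 3, Aug 4, Aug 5, Aug 6, Aug 7, skipping weekends) brings us to Friday, Aug 7, 2026, which is the date on which the default interest accrual becomes due.

Aug 7, 2026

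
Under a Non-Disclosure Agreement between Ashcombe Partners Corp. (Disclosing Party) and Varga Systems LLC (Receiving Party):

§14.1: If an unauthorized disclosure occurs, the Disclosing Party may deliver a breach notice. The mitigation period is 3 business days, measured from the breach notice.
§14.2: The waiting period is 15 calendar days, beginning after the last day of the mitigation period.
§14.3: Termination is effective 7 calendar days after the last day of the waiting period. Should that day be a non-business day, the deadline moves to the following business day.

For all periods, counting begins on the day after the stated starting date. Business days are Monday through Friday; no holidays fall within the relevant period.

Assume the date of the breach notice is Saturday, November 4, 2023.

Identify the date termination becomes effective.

The last day of the mitigation period: counting 3 business days from Saturday, November 4, 2023 (Nov 6, Nov 7, Nov 8, skipping weekends) reaches Wednesday, November 8, 2023.
The last day of the waiting period: November 8, 2023 + 15 days = November 23, 2023.
Adding 7 calendar days to November 23, 2023 gives November 30, 2023, which is the date termination becomes effective. November 30, 2023 is a Thursday, so no roll-forward applies.

November 30, 2023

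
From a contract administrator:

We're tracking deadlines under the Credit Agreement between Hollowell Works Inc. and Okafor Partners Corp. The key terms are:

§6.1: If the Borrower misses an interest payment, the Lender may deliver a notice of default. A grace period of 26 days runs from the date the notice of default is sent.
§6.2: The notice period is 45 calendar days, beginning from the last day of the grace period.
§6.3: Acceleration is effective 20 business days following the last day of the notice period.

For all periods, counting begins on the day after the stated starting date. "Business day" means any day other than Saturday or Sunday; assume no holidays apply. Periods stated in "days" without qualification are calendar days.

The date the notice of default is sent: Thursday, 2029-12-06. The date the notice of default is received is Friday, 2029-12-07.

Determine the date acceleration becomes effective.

The last day of the grace period: 26 calendar days after 2029-12-06 is 2030-01-01.
The last day of the notice period: 2030-01-01 + 45 days = 2030-02-15.
From Friday, 2030-02-15, 20 business days (Feb 18, Feb 19, Feb 20, Feb 21, …, Mar 13, Mar 14, Mar 15, skipping weekends) brings us to Friday, 2030-03-15, which is the date acceleration becomes effective.

2030-03-15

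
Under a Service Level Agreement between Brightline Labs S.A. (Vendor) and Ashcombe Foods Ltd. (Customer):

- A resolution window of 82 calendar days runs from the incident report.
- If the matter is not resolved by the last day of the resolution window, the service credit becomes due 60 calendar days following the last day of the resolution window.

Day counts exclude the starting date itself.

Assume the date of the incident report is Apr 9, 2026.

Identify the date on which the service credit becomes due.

Aug 29, 2026

Adding 82 calendar days to Apr 9, 2026 gives Jun 30, 2026, which is the last day of the resolution window.
Adding 60 calendar days to Jun 30, 2026 gives Aug 29, 2026, which is the date on which the service credit becomes due.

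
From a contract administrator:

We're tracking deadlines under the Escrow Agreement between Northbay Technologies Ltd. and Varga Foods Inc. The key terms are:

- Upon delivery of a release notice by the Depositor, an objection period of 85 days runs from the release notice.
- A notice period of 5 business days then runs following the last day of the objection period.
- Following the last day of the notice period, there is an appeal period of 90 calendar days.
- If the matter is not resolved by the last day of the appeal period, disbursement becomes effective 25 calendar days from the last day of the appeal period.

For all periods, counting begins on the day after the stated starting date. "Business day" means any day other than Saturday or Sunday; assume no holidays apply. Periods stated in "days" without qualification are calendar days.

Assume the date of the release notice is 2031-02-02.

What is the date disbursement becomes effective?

The last day of the objection period: 2031-02-02 + 85 days = 2031-04-28.
The last day of the notice period: counting 5 business days from Monday, 2031-04-28 (Apr 29, Apr 30, May 1, May 2, May 5, skipping weekends) reaches Monday, 2031-05-05.
The last day of the appeal period: 90 calendar days after 2031-05-05 is 2031-08-03.
The date disbursement becomes effective: 2031-08-03 + 25 days = 2031-08-28.

2031-08-28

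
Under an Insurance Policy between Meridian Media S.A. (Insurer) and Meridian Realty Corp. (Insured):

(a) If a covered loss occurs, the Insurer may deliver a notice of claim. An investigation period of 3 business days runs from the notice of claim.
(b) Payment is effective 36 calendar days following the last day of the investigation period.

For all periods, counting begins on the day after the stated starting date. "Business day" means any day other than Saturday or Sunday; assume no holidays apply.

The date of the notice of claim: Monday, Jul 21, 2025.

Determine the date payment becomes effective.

Aug 29, 2025

The last day of the investigation period: counting 3 business days from Monday, Jul 21, 2025 (Jul 22, Jul 23, Jul 24, skipping weekends) reaches Thursday, Jul 24, 2025.
The date payment becomes effective: Jul 24, 2025 + 36 days = Aug 29, 2025.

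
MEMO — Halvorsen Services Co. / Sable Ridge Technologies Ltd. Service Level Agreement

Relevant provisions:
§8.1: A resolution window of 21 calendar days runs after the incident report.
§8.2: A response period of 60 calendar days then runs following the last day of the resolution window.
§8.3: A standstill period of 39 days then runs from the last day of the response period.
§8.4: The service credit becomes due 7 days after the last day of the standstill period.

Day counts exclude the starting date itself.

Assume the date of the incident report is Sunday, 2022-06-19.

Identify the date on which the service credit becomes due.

Adding 21 calendar days to 2022-06-19 gives 2022-07-10, which is the last day of the resolution window.
Adding 60 calendar days to 2022-07-10 gives 2022-09-08, which is the last day of the response period.
The last day of the standstill period: 39 calendar days after 2022-09-08 is 2022-10-17.
The date on which the service credit becomes due: 2022-10-17 + 7 days = 2022-10-24.

2022-10-24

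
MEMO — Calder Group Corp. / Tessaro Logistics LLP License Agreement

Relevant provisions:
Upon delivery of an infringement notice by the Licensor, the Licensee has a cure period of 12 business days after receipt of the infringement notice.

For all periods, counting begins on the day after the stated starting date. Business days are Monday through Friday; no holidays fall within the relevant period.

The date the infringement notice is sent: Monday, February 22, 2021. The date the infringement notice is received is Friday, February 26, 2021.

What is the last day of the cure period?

March 16, 2021

The last day of the cure period: counting 12 business days from Friday, February 26, 2021 (Mar 1, Mar 2, Mar 3, Mar 4, …, Mar 12, Mar 15, Mar 16, skipping weekends) reaches Tuesday, March 16, 2021.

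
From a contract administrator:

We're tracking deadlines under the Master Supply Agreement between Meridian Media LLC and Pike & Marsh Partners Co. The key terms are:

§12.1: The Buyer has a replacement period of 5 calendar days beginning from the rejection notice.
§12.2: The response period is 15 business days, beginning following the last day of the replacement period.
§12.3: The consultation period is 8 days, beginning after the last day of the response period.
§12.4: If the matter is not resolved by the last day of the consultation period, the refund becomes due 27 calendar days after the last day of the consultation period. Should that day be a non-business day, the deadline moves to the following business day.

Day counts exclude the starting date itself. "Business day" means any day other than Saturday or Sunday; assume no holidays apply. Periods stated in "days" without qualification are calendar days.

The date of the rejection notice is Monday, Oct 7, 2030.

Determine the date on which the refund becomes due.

Dec 6, 2030

The last day of the replacement period: 5 calendar days after Oct 7, 2030 is Oct 12, 2030.
The last day of the response period: 15 business days after Saturday, Oct 12, 2030, skipping weekends — Oct 14, Oct 15, Oct 16, Oct 17, …, Oct 30, Oct 31, Nov 1 — lands on Friday, Nov 1, 2030.
The last day of the consultation period: Nov 1, 2030 + 8 days = Nov 9, 2030.
Adding 27 calendar days to Nov 9, 2030 gives Dec 6, 2030, which is the date on which the refund becomes due. Dec 6, 2030 is a Friday, so no roll-forward applies.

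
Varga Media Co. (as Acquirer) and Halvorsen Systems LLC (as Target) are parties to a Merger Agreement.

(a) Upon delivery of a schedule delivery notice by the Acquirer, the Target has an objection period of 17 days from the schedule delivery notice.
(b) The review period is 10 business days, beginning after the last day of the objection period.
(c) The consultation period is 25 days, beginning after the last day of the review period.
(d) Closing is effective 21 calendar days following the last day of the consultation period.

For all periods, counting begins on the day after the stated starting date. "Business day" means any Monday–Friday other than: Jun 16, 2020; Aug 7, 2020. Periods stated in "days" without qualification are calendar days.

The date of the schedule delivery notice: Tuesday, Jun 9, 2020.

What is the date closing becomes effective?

Aug 25, 2020

Adding 17 calendar days to Jun 9, 2020 gives Jun 26, 2020, which is the last day of the objection period.
From Friday, Jun 26, 2020, 10 business days (Jun 29, Jun 30, Jul 1, Jul 2, Jul 3, Jul 6, Jul 7, Jul 8, Jul 9, Jul 10, skipping weekends) brings us to Friday, Jul 10, 2020, which is the last day of the review period.
The last day of the consultation period: Jul 10, 2020 + 25 days = Aug 4, 2020.
Adding 21 calendar days to Aug 4, 2020 gives Aug 25, 2020, which is the date closing becomes effective.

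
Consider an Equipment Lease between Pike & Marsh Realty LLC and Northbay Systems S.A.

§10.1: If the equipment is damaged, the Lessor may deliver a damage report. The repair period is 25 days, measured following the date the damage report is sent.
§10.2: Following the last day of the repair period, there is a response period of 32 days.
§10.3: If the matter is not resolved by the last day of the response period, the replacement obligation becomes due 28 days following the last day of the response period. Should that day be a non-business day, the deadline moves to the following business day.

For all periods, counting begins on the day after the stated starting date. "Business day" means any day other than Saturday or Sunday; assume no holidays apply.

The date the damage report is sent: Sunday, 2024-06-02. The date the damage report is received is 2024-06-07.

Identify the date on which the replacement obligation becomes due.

The last day of the repair period: 25 calendar days after 2024-06-02 is 2024-06-27.
Adding 32 calendar days to 2024-06-27 gives 2024-07-29, which is the last day of the response period.
The date on which the replacement obligation becomes due: 28 calendar days after 2024-07-29 is 2024-08-26. 2024-08-26 is a Monday, so no roll-forward applies.

2024-08-26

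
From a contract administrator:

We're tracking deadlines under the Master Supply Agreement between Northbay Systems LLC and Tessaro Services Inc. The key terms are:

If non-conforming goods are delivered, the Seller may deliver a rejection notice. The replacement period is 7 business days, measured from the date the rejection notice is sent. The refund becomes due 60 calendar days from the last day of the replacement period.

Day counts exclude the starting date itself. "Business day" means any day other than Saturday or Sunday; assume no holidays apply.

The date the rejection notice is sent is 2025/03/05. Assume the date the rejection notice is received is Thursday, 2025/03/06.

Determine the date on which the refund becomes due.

2025/05/13

The last day of the replacement period: counting 7 business days from Wednesday, 2025/03/05 (Mar 6, Mar 7, Mar 10, Mar 11, Mar 12, Mar 13, Mar 14, skipping weekends) reaches Friday, 2025/03/14.
The date on which the refund becomes due: 2025/03/14 + 60 days = 2025/05/13.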